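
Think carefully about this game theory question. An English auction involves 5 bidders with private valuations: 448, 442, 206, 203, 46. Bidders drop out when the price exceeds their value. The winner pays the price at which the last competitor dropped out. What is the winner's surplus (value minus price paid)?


Step 1: Identify the highest value: 448
Step 2: Identify the second-highest value: 442
Step 3: The final price = second-highest value = 442
Step 4: Surplus = 448 - 442 = 6

6


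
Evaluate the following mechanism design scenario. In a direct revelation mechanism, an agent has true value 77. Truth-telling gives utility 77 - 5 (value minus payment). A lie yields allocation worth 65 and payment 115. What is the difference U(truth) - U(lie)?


Step 1: U(truth) = value - payment = 77 - 5 = 72
Step 2: U(lie) = allocation - payment = 65 - 115 = -50
Step 3: IC gap = 72 - (-50) = 122

122


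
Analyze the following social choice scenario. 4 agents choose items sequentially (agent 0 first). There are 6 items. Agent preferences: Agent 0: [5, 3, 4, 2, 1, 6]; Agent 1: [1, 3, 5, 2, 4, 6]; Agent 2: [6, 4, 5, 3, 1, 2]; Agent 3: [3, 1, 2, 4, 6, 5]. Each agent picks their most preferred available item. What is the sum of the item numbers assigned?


Step 1: Agent 0 picks item 5
Step 2: Agent 1 picks item 1
Step 3: Agent 2 picks item 6
Step 4: Agent 3 picks item 3
Step 5: Sum = 5 + 1 + 6 + 3 = 15

15


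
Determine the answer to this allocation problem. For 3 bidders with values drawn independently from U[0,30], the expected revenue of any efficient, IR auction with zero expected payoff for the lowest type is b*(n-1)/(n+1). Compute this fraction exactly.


Step 1: By Revenue Equivalence, expected revenue = b*(n-1)/(n+1)
Step 2: Substituting n = 3, b = 30
Step 3: Revenue = 30*(3-1)/(3+1) = 30*2/4
Step 4: Revenue = 60/4 = 15

15


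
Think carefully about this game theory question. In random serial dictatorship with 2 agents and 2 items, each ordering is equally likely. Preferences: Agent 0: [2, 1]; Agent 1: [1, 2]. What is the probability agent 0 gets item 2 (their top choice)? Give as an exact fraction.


Step 1: Agent 0 wants item 2
Step 2: There are 2 possible orderings of agents
Step 3: In 2 orderings, agent 0 gets item 2
Step 4: Probability = 2/2 = 1

1


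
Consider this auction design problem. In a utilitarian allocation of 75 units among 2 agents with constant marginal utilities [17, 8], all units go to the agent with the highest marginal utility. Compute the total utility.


Step 1: The marginal utilities are [17, 8]
Step 2: The highest marginal utility is 17
Step 3: All 75 units go to that agent
Step 4: Total utility = 17 * 75 = 1275

1275


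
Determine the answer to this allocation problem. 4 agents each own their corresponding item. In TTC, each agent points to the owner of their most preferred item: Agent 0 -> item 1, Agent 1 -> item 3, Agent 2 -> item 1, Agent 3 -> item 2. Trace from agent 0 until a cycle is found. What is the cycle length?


Step 1: Trace the pointer graph from agent 0: 0 -> 1 -> 3 -> 2 -> 1
Step 2: A cycle is detected when we revisit agent 1
Step 3: The cycle is: 1 -> 3 -> 2 -> 1
Step 4: Cycle length = 3

3


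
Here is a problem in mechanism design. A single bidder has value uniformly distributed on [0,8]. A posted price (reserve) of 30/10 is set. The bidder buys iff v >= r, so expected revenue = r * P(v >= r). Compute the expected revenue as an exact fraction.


Step 1: Posted price r = 3, value support [0,8]
Step 2: P(v >= r) = (8 - 3)/8 = 5/8
Step 3: Expected revenue = r * P(v >= r) = 3 * 5/8
Step 4: Revenue = 15/8

15/8


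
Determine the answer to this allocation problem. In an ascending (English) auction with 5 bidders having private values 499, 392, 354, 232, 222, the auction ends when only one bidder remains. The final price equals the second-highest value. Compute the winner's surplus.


Step 1: Identify the highest value: 499
Step 2: Identify the second-highest value: 392
Step 3: The final price = second-highest value = 392
Step 4: Surplus = 499 - 392 = 107

107


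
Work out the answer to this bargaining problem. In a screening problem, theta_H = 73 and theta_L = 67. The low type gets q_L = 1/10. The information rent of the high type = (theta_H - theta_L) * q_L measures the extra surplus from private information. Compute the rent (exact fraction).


Step 1: theta_H - theta_L = 73 - 67 = 6
Step 2: Information rent = (theta_H - theta_L) * q_L
Step 3: = 6 * 1/10
Step 4: = 3/5

3/5


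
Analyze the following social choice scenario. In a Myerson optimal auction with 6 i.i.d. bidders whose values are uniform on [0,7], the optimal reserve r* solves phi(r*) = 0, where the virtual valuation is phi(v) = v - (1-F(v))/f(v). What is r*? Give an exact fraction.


Step 1: For U[0,7], F(v) = v/7 and f(v) = 1/7
Step 2: phi(v) = v - (1 - v/7)/(1/7) = v - (7 - v) = 2v - 7
Step 3: Set phi(r*) = 0: 2r* - 7 = 0
Step 4: r* = 7/2 (the number of bidders n = 6 does not enter)

7/2


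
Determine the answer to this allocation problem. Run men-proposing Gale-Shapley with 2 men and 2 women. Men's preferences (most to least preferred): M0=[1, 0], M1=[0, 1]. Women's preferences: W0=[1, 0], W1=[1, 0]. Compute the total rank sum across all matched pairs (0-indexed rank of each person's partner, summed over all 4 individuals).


Step 1: Run Gale-Shapley (men propose, women hold best offer):
  M0 proposes to W1; she accepts
  M1 proposes to W0; she accepts
Step 2: Final matching: W0-M1, W1-M0
Step 3: 0-indexed ranks (man's rank of his match, then woman's): 0 + 0 + 0 + 1
Step 4: Total rank sum = 1

1


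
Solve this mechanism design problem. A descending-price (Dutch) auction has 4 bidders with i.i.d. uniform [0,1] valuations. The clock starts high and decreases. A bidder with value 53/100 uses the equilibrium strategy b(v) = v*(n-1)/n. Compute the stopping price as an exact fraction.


Step 1: Dutch auctions are strategically equivalent to first-price auctions
Step 2: The equilibrium bid is b(v) = v*(n-1)/n
Step 3: b = 53/100 * 3/4
Step 4: b = 159/400

159/400


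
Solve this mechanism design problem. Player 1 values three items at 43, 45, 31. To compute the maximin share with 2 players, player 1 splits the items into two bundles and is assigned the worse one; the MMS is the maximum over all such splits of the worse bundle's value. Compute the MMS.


Step 1: Item values = 43, 45, 31
Step 2: Enumerate all 2-bundle partitions and take the smaller bundle:
  Partition 1: {43} vs {45,31} -> bundles 43, 76; min = 43
  Partition 2: {45} vs {43,31} -> bundles 45, 74; min = 45
  Partition 3: {31} vs {43,45} -> bundles 31, 88; min = 31
Step 3: MMS = max(43, 45, 31) = 45

45


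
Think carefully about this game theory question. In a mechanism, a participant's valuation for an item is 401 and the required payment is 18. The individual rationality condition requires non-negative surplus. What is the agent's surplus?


Step 1: Surplus = value - payment = 401 - 18 = 383
Step 2: IR is satisfied (surplus >= 0)

383


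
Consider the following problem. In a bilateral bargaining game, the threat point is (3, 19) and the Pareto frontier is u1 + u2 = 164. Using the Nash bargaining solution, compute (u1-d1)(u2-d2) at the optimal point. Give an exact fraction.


Step 1: The Nash solution splits surplus symmetrically above the disagreement point
Step 2: u1 = (total + d1 - d2)/2 = (164 + 3 - 19)/2 = 74
Step 3: u2 = (total - d1 + d2)/2 = (164 - 3 + 19)/2 = 90
Step 4: Nash product = (74 - 3) * (90 - 19)
Step 5: = 71 * 71 = 5041

5041


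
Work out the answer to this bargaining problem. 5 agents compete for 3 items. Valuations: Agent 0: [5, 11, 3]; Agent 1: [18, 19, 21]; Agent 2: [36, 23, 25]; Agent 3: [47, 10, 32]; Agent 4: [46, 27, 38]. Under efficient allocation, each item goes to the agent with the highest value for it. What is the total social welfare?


Step 1: For each item, find the maximum value among all agents.
Step 2: Item 0 -> Agent 3 (value 47)
Step 3: Item 1 -> Agent 4 (value 27)
Step 4: Item 2 -> Agent 4 (value 38)
Step 5: Total welfare = 47 + 27 + 38 = 112

112


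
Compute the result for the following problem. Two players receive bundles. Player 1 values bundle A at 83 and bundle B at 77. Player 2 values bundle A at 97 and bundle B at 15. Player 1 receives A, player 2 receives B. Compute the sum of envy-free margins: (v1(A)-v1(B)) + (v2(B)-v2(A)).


Step 1: Player 1's margin = v1(A) - v1(B) = 83 - 77 = 6
Step 2: Player 2's margin = v2(B) - v2(A) = 15 - 97 = -82
Step 3: Total margin = 6 + -82 = -76

-76


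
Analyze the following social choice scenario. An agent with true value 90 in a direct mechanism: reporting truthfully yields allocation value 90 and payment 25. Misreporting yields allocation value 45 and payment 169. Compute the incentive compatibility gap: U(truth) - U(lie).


Step 1: U(truth) = value - payment = 90 - 25 = 65
Step 2: U(lie) = allocation - payment = 45 - 169 = -124
Step 3: IC gap = 65 - (-124) = 189

189


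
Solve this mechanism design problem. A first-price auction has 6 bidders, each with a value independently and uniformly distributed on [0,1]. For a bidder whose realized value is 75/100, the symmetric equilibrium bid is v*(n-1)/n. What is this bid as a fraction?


Step 1: The symmetric BNE bidding function is b(v) = v * (n-1) / n
Step 2: Substitute v = 3/4 and n = 6
Step 3: b = 3/4 * 5/6
Step 4: b = 5/8

5/8


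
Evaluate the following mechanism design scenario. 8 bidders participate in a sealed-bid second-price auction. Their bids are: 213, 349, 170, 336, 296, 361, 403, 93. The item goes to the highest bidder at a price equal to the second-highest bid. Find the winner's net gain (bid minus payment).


Step 1: Sort bids in descending order: 403, 361, 349, 336, 296, 213, 170, 93
Step 2: The winning bid is the highest: 403
Step 3: The payment equals the second-highest bid: 361
Step 4: Surplus = winner's bid - payment = 403 - 361 = 42

42


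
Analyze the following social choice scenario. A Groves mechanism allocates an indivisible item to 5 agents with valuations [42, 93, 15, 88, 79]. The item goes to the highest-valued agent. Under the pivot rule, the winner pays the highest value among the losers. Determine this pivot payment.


Step 1: The efficient winner is agent 1 with value 93
Step 2: Other agents' values: [42, 15, 88, 79]
Step 3: Pivot payment = max(others) = 88
Step 4: The winner pays 88

88


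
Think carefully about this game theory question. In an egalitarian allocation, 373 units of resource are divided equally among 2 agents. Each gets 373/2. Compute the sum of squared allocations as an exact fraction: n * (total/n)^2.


Step 1: Each agent's share = 373/2
Step 2: Square of each share = (373/2)^2 = 139129/4
Step 3: Sum of squares = 2 * 139129/4 = 139129/2

139129/2


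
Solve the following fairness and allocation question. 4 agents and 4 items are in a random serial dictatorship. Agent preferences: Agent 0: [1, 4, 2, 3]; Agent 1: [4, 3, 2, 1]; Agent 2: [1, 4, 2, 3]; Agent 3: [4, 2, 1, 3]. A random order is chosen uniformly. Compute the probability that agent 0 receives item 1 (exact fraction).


Step 1: Agent 0 wants item 1
Step 2: There are 24 possible orderings of agents
Step 3: In 12 orderings, agent 0 gets item 1
Step 4: Probability = 12/24 = 1/2

1/2


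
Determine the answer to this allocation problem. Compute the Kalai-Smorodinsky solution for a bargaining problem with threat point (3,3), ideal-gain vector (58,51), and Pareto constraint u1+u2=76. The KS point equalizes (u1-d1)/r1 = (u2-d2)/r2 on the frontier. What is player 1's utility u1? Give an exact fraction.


Step 1: At the KS point, (u1-d1)/r1 = (u2-d2)/r2 = t and u1+u2 = 76
Step 2: u1 = d1 + r1*t and u2 = d2 + r2*t, so (d1 + r1*t) + (d2 + r2*t) = 76
Step 3: t = (76 - 3 - 3)/(58 + 51) = 70/109
Step 4: u1 = d1 + r1*t = 3 + 58 * 70/109 = 4387/109
Step 5: (Check: u2 = d2 + r2*t = 3897/109; u1+u2 = 4387/109 + 3897/109 = 76, on the frontier.)

4387/109


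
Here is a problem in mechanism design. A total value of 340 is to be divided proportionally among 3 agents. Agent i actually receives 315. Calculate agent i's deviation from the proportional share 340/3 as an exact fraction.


Step 1: Proportional share = 340/3
Step 2: Agent's actual allocation = 315
Step 3: Excess = 315 - 340/3 = 605/3

605/3


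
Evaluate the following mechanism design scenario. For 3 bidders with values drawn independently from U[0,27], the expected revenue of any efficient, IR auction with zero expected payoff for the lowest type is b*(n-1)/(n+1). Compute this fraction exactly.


Step 1: By Revenue Equivalence, expected revenue = b*(n-1)/(n+1)
Step 2: Substituting n = 3, b = 27
Step 3: Revenue = 27*(3-1)/(3+1) = 27*2/4
Step 4: Revenue = 54/4 = 27/2

27/2


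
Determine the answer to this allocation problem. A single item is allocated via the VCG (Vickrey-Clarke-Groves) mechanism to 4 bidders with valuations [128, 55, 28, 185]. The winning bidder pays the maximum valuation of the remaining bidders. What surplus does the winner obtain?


Step 1: The winner is the agent with the highest value: agent 3 with value 185
Step 2: Values of other agents: [128, 55, 28]
Step 3: VCG payment = max of others' values = 128
Step 4: Surplus = 185 - 128 = 57

57


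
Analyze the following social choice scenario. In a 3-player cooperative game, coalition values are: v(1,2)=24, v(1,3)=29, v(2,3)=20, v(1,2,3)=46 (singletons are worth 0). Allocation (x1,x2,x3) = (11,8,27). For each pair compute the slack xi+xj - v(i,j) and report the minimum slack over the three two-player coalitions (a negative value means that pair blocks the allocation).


Step 1: Slack for coalition (1,2): x1+x2 - v12 = 19 - 24 = -5
Step 2: Slack for coalition (1,3): x1+x3 - v13 = 38 - 29 = 9
Step 3: Slack for coalition (2,3): x2+x3 - v23 = 35 - 20 = 15
Step 4: Minimum slack = min(-5, 9, 15) = -5, attained by (1,2); coalition (1,2) can block (slack < 0), so the allocation is not in the core

-5


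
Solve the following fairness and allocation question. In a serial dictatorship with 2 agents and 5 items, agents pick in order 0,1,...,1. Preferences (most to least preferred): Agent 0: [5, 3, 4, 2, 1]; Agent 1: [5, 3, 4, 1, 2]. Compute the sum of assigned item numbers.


Step 1: Agent 0 picks item 5
Step 2: Agent 1 picks item 3
Step 3: Sum = 5 + 3 = 8

8


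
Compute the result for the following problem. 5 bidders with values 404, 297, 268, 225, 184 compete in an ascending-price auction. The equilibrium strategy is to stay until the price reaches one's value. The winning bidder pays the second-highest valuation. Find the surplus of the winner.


Step 1: Identify the highest value: 404
Step 2: Identify the second-highest value: 297
Step 3: The final price = second-highest value = 297
Step 4: Surplus = 404 - 297 = 107

107


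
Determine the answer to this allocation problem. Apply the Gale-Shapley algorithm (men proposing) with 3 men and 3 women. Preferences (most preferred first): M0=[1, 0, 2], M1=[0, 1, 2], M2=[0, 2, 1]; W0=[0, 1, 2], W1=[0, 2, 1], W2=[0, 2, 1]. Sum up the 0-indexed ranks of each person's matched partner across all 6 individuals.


Step 1: Run Gale-Shapley (men propose, women hold best offer):
  M0 proposes to W1; she accepts
  M1 proposes to W0; she accepts
  M2 proposes to W0; rejected
  M2 proposes to W2; she accepts
Step 2: Final matching: W0-M1, W1-M0, W2-M2
Step 3: 0-indexed ranks (man's rank of his match, then woman's): 0 + 1 + 0 + 0 + 1 + 1
Step 4: Total rank sum = 3

3


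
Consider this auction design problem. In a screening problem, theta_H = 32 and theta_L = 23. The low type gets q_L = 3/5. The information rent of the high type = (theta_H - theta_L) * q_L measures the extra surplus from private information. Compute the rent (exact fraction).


Step 1: theta_H - theta_L = 32 - 23 = 9
Step 2: Information rent = (theta_H - theta_L) * q_L
Step 3: = 9 * 3/5
Step 4: = 27/5

27/5


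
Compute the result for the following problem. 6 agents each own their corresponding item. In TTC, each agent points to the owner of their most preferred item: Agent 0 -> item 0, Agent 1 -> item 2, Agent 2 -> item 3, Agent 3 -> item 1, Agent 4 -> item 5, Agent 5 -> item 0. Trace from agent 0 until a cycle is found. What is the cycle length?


Step 1: Trace the pointer graph from agent 0: 0 -> 0
Step 2: A cycle is detected when we revisit agent 0
Step 3: The cycle is: 0 -> 0
Step 4: Cycle length = 1

1


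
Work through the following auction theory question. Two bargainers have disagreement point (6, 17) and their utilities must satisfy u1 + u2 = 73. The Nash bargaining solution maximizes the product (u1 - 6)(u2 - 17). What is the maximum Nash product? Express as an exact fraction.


Step 1: The Nash solution splits surplus symmetrically above the disagreement point
Step 2: u1 = (total + d1 - d2)/2 = (73 + 6 - 17)/2 = 31
Step 3: u2 = (total - d1 + d2)/2 = (73 - 6 + 17)/2 = 42
Step 4: Nash product = (31 - 6) * (42 - 17)
Step 5: = 25 * 25 = 625

625


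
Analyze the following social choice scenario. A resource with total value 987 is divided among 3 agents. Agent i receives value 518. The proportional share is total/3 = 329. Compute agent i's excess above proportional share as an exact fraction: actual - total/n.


Step 1: Proportional share = 987/3 = 329
Step 2: Agent's actual allocation = 518
Step 3: Excess = 518 - 329 = 189

189


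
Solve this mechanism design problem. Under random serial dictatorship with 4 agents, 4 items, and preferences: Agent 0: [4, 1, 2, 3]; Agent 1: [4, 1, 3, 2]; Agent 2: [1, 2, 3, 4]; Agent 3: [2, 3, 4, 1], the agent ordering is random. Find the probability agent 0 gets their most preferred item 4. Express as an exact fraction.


Step 1: Agent 0 wants item 4
Step 2: There are 24 possible orderings of agents
Step 3: In 12 orderings, agent 0 gets item 4
Step 4: Probability = 12/24 = 1/2

1/2


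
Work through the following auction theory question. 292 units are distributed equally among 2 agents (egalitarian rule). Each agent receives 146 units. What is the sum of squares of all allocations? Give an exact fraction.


Step 1: Each agent's share = 292/2 = 146
Step 2: Square of each share = (146)^2 = 21316
Step 3: Sum of squares = 2 * 21316 = 42632

42632


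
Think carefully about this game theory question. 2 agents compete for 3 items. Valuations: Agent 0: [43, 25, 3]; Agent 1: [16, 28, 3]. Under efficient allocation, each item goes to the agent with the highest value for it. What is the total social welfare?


Step 1: For each item, find the maximum value among all agents.
Step 2: Item 0 -> Agent 0 (value 43)
Step 3: Item 1 -> Agent 1 (value 28)
Step 4: Item 2 -> Agent 0 (value 3)
Step 5: Total welfare = 43 + 28 + 3 = 74

74


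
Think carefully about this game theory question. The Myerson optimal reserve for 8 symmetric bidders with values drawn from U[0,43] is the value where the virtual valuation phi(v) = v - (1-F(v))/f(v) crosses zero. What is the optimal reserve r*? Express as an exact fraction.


Step 1: For U[0,43], F(v) = v/43 and f(v) = 1/43
Step 2: phi(v) = v - (1 - v/43)/(1/43) = v - (43 - v) = 2v - 43
Step 3: Set phi(r*) = 0: 2r* - 43 = 0
Step 4: r* = 43/2 (the number of bidders n = 8 does not enter)

43/2


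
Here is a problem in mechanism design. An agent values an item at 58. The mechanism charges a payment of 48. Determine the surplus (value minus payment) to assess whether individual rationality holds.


Step 1: Surplus = value - payment = 58 - 48 = 10
Step 2: IR is satisfied (surplus >= 0)

10


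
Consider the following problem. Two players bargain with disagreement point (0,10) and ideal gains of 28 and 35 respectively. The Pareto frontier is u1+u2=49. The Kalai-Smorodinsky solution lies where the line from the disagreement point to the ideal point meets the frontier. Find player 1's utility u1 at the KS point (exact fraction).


Step 1: At the KS point, (u1-d1)/r1 = (u2-d2)/r2 = t and u1+u2 = 49
Step 2: u1 = d1 + r1*t and u2 = d2 + r2*t, so (d1 + r1*t) + (d2 + r2*t) = 49
Step 3: t = (49 - 0 - 10)/(28 + 35) = 39/63 = 13/21
Step 4: u1 = d1 + r1*t = 0 + 28 * 13/21 = 52/3
Step 5: (Check: u2 = d2 + r2*t = 95/3; u1+u2 = 52/3 + 95/3 = 49, on the frontier.)

52/3


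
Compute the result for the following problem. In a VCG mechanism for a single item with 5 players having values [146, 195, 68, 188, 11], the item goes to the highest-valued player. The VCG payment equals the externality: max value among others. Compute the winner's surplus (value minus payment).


Step 1: The winner is the agent with the highest value: agent 1 with value 195
Step 2: Values of other agents: [146, 68, 188, 11]
Step 3: VCG payment = max of others' values = 188
Step 4: Surplus = 195 - 188 = 7

7


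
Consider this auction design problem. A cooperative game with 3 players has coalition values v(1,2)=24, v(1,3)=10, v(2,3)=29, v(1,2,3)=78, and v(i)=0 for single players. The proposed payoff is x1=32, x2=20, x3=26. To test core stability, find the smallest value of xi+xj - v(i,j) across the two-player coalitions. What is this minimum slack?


Step 1: Slack for coalition (1,2): x1+x2 - v12 = 52 - 24 = 28
Step 2: Slack for coalition (1,3): x1+x3 - v13 = 58 - 10 = 48
Step 3: Slack for coalition (2,3): x2+x3 - v23 = 46 - 29 = 17
Step 4: Minimum slack = min(28, 48, 17) = 17, attained by (2,3); no pair can gain by deviating, so the allocation is in the core

17


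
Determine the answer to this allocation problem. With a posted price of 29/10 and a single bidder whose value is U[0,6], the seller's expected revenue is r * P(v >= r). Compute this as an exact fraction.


Step 1: Posted price r = 29/10, value support [0,6]
Step 2: P(v >= r) = (6 - 29/10)/6 = 31/60
Step 3: Expected revenue = r * P(v >= r) = 29/10 * 31/60
Step 4: Revenue = 899/600

899/600


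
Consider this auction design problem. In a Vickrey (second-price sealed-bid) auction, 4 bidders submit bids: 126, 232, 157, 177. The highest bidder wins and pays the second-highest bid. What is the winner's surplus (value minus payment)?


Step 1: Sort bids in descending order: 232, 177, 157, 126
Step 2: The winning bid is the highest: 232
Step 3: The payment equals the second-highest bid: 177
Step 4: Surplus = winner's bid - payment = 232 - 177 = 55

55


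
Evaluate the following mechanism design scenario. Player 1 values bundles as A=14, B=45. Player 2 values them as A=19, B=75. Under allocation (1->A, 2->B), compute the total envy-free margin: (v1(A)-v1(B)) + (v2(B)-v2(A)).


Step 1: Player 1's margin = v1(A) - v1(B) = 14 - 45 = -31
Step 2: Player 2's margin = v2(B) - v2(A) = 75 - 19 = 56
Step 3: Total margin = -31 + 56 = 25

25


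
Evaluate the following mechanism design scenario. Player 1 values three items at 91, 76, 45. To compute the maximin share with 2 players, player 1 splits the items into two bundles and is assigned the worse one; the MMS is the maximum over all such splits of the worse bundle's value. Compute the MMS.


Step 1: Item values = 91, 76, 45
Step 2: Enumerate all 2-bundle partitions and take the smaller bundle:
  Partition 1: {91} vs {76,45} -> bundles 91, 121; min = 91
  Partition 2: {76} vs {91,45} -> bundles 76, 136; min = 76
  Partition 3: {45} vs {91,76} -> bundles 45, 167; min = 45
Step 3: MMS = max(91, 76, 45) = 91

91


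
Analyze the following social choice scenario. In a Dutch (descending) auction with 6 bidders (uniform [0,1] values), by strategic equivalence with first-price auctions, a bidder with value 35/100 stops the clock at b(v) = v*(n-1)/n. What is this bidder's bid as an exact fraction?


Step 1: Dutch auctions are strategically equivalent to first-price auctions
Step 2: The equilibrium bid is b(v) = v*(n-1)/n
Step 3: b = 7/20 * 5/6
Step 4: b = 7/24

7/24


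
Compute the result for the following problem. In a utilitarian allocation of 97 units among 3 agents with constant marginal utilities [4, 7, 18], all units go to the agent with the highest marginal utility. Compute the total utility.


Step 1: The marginal utilities are [4, 7, 18]
Step 2: The highest marginal utility is 18
Step 3: All 97 units go to that agent
Step 4: Total utility = 18 * 97 = 1746

1746


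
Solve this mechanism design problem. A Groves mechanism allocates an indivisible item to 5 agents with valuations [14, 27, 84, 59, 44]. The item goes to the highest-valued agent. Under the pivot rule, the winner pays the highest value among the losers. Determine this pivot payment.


Step 1: The efficient winner is agent 2 with value 84
Step 2: Other agents' values: [14, 27, 59, 44]
Step 3: Pivot payment = max(others) = 59
Step 4: The winner pays 59

59


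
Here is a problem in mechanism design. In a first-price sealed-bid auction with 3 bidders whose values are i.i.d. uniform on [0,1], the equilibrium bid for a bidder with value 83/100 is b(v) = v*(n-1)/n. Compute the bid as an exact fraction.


Step 1: The symmetric BNE bidding function is b(v) = v * (n-1) / n
Step 2: Substitute v = 83/100 and n = 3
Step 3: b = 83/100 * 2/3
Step 4: b = 83/150

83/150


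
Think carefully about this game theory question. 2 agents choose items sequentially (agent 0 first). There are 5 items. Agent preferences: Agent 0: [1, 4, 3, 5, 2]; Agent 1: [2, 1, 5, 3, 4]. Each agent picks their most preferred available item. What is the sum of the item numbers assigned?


Step 1: Agent 0 picks item 1
Step 2: Agent 1 picks item 2
Step 3: Sum = 1 + 2 = 3

3


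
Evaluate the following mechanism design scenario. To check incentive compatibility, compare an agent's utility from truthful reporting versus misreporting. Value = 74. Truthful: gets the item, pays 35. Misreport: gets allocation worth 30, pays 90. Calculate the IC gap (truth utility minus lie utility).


Step 1: U(truth) = value - payment = 74 - 35 = 39
Step 2: U(lie) = allocation - payment = 30 - 90 = -60
Step 3: IC gap = 39 - (-60) = 99

99


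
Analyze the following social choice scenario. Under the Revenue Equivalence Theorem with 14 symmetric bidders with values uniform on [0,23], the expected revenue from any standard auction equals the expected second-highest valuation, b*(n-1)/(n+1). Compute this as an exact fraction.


Step 1: By Revenue Equivalence, expected revenue = b*(n-1)/(n+1)
Step 2: Substituting n = 14, b = 23
Step 3: Revenue = 23*(14-1)/(14+1) = 23*13/15
Step 4: Revenue = 299/15

299/15


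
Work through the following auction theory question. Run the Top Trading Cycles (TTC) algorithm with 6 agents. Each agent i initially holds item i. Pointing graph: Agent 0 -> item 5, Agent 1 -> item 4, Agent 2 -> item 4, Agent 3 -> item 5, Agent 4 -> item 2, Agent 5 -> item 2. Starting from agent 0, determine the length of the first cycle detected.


Step 1: Trace the pointer graph from agent 0: 0 -> 5 -> 2 -> 4 -> 2
Step 2: A cycle is detected when we revisit agent 2
Step 3: The cycle is: 2 -> 4 -> 2
Step 4: Cycle length = 2

2


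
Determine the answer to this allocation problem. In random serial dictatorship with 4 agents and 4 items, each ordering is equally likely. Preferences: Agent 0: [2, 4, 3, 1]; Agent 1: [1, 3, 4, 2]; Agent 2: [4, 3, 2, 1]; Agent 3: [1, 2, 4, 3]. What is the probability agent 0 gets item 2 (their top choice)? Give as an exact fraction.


Step 1: Agent 0 wants item 2
Step 2: There are 24 possible orderings of agents
Step 3: In 20 orderings, agent 0 gets item 2
Step 4: Probability = 20/24 = 5/6

5/6


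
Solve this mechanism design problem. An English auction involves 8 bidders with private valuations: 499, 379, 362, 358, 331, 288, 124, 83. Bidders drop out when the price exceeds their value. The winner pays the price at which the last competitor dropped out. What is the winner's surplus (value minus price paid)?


Step 1: Identify the highest value: 499
Step 2: Identify the second-highest value: 379
Step 3: The final price = second-highest value = 379
Step 4: Surplus = 499 - 379 = 120

120


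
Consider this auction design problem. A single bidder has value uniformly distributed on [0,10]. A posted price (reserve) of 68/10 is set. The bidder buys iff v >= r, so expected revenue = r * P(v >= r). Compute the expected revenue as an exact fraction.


Step 1: Posted price r = 34/5, value support [0,10]
Step 2: P(v >= r) = (10 - 34/5)/10 = 8/25
Step 3: Expected revenue = r * P(v >= r) = 34/5 * 8/25
Step 4: Revenue = 272/125

272/125


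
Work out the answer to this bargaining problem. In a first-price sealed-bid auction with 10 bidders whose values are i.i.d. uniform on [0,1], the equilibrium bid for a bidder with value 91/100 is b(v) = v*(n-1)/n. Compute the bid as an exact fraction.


Step 1: The symmetric BNE bidding function is b(v) = v * (n-1) / n
Step 2: Substitute v = 91/100 and n = 10
Step 3: b = 91/100 * 9/10
Step 4: b = 819/1000

819/1000


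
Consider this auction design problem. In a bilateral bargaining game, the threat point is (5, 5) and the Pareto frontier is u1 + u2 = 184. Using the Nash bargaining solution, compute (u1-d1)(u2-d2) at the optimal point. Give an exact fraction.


Step 1: The Nash solution splits surplus symmetrically above the disagreement point
Step 2: u1 = (total + d1 - d2)/2 = (184 + 5 - 5)/2 = 92
Step 3: u2 = (total - d1 + d2)/2 = (184 - 5 + 5)/2 = 92
Step 4: Nash product = (92 - 5) * (92 - 5)
Step 5: = 87 * 87 = 7569

7569


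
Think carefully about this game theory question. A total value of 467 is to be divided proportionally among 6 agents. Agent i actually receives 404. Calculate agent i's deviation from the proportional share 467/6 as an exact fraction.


Step 1: Proportional share = 467/6
Step 2: Agent's actual allocation = 404
Step 3: Excess = 404 - 467/6 = 1957/6

1957/6


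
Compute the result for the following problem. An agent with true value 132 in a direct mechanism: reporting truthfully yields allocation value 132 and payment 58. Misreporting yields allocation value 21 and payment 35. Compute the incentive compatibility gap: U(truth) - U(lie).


Step 1: U(truth) = value - payment = 132 - 58 = 74
Step 2: U(lie) = allocation - payment = 21 - 35 = -14
Step 3: IC gap = 74 - (-14) = 88

88


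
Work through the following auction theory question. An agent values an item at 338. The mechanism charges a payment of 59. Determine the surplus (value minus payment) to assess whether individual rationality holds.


Step 1: Surplus = value - payment = 338 - 59 = 279
Step 2: IR is satisfied (surplus >= 0)

279


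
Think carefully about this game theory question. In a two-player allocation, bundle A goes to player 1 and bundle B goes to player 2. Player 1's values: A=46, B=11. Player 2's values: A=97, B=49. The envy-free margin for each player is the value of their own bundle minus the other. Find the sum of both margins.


Step 1: Player 1's margin = v1(A) - v1(B) = 46 - 11 = 35
Step 2: Player 2's margin = v2(B) - v2(A) = 49 - 97 = -48
Step 3: Total margin = 35 + -48 = -13

-13


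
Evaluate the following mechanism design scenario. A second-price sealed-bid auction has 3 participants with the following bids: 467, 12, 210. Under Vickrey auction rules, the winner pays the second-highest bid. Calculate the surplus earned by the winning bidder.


Step 1: Sort bids in descending order: 467, 210, 12
Step 2: The winning bid is the highest: 467
Step 3: The payment equals the second-highest bid: 210
Step 4: Surplus = winner's bid - payment = 467 - 210 = 257

257


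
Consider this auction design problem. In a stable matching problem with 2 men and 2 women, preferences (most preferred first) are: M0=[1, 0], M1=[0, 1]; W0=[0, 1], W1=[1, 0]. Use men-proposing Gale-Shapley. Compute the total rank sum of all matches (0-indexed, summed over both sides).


Step 1: Run Gale-Shapley (men propose, women hold best offer):
  M0 proposes to W1; she accepts
  M1 proposes to W0; she accepts
Step 2: Final matching: W0-M1, W1-M0
Step 3: 0-indexed ranks (man's rank of his match, then woman's): 0 + 1 + 0 + 1
Step 4: Total rank sum = 2

2


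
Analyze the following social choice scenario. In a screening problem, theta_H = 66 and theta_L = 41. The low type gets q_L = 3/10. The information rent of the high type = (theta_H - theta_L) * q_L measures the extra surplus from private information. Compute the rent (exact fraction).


Step 1: theta_H - theta_L = 66 - 41 = 25
Step 2: Information rent = (theta_H - theta_L) * q_L
Step 3: = 25 * 3/10
Step 4: = 15/2

15/2


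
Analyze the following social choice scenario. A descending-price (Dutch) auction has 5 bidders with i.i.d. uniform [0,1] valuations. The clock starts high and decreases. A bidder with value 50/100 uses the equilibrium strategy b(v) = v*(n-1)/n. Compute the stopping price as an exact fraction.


Step 1: Dutch auctions are strategically equivalent to first-price auctions
Step 2: The equilibrium bid is b(v) = v*(n-1)/n
Step 3: b = 1/2 * 4/5
Step 4: b = 2/5

2/5


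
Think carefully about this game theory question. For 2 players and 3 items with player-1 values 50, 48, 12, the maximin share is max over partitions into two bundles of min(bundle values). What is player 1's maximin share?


Step 1: Item values = 50, 48, 12
Step 2: Enumerate all 2-bundle partitions and take the smaller bundle:
  Partition 1: {50} vs {48,12} -> bundles 50, 60; min = 50
  Partition 2: {48} vs {50,12} -> bundles 48, 62; min = 48
  Partition 3: {12} vs {50,48} -> bundles 12, 98; min = 12
Step 3: MMS = max(50, 48, 12) = 50

50


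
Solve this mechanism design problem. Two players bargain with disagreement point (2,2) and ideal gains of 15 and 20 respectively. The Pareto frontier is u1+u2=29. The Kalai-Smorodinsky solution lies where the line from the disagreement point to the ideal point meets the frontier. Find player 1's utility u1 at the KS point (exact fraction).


Step 1: At the KS point, (u1-d1)/r1 = (u2-d2)/r2 = t and u1+u2 = 29
Step 2: u1 = d1 + r1*t and u2 = d2 + r2*t, so (d1 + r1*t) + (d2 + r2*t) = 29
Step 3: t = (29 - 2 - 2)/(15 + 20) = 25/35 = 5/7
Step 4: u1 = d1 + r1*t = 2 + 15 * 5/7 = 89/7
Step 5: (Check: u2 = d2 + r2*t = 114/7; u1+u2 = 89/7 + 114/7 = 29, on the frontier.)

89/7


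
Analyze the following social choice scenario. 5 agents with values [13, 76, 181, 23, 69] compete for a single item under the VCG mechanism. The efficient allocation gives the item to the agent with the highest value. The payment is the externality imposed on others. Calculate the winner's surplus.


Step 1: The winner is the agent with the highest value: agent 2 with value 181
Step 2: Values of other agents: [13, 76, 23, 69]
Step 3: VCG payment = max of others' values = 76
Step 4: Surplus = 181 - 76 = 105

105


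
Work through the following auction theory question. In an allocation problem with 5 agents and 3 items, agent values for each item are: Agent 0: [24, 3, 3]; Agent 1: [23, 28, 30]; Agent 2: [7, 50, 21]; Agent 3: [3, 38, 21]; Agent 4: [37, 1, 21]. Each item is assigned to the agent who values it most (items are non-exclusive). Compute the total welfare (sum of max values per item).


Step 1: For each item, find the maximum value among all agents.
Step 2: Item 0 -> Agent 4 (value 37)
Step 3: Item 1 -> Agent 2 (value 50)
Step 4: Item 2 -> Agent 1 (value 30)
Step 5: Total welfare = 37 + 50 + 30 = 117

117


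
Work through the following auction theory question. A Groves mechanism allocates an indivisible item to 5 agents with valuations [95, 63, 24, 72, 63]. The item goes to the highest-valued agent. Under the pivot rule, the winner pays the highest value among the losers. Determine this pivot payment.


Step 1: The efficient winner is agent 0 with value 95
Step 2: Other agents' values: [63, 24, 72, 63]
Step 3: Pivot payment = max(others) = 72
Step 4: The winner pays 72

72


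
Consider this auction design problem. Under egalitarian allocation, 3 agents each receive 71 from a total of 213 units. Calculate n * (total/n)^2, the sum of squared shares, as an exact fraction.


Step 1: Each agent's share = 213/3 = 71
Step 2: Square of each share = (71)^2 = 5041
Step 3: Sum of squares = 3 * 5041 = 15123

15123


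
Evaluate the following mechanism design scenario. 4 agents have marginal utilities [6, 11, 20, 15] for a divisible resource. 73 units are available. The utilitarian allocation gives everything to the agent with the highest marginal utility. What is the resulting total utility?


Step 1: The marginal utilities are [6, 11, 20, 15]
Step 2: The highest marginal utility is 20
Step 3: All 73 units go to that agent
Step 4: Total utility = 20 * 73 = 1460

1460


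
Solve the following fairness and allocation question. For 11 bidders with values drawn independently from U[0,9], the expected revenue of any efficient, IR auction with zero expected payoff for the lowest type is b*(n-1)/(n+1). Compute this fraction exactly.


Step 1: By Revenue Equivalence, expected revenue = b*(n-1)/(n+1)
Step 2: Substituting n = 11, b = 9
Step 3: Revenue = 9*(11-1)/(11+1) = 9*10/12
Step 4: Revenue = 90/12 = 15/2

15/2


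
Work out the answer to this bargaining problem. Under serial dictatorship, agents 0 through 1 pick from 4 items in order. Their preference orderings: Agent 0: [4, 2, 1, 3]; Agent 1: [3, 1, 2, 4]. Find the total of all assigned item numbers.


Step 1: Agent 0 picks item 4
Step 2: Agent 1 picks item 3
Step 3: Sum = 4 + 3 = 7

7


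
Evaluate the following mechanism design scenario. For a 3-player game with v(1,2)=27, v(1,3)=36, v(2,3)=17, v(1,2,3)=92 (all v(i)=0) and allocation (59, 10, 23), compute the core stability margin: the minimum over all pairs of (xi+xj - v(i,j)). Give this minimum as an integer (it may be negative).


Step 1: Slack for coalition (1,2): x1+x2 - v12 = 69 - 27 = 42
Step 2: Slack for coalition (1,3): x1+x3 - v13 = 82 - 36 = 46
Step 3: Slack for coalition (2,3): x2+x3 - v23 = 33 - 17 = 16
Step 4: Minimum slack = min(42, 46, 16) = 16, attained by (2,3); no pair can gain by deviating, so the allocation is in the core

16


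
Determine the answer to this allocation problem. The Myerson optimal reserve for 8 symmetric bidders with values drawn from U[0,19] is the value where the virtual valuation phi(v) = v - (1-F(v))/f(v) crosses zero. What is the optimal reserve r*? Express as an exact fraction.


Step 1: For U[0,19], F(v) = v/19 and f(v) = 1/19
Step 2: phi(v) = v - (1 - v/19)/(1/19) = v - (19 - v) = 2v - 19
Step 3: Set phi(r*) = 0: 2r* - 19 = 0
Step 4: r* = 19/2 (the number of bidders n = 8 does not enter)

19/2


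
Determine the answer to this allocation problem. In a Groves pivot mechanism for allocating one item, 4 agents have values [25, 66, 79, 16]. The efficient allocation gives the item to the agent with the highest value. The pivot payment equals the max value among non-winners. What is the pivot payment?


Step 1: The efficient winner is agent 2 with value 79
Step 2: Other agents' values: [25, 66, 16]
Step 3: Pivot payment = max(others) = 66
Step 4: The winner pays 66

66


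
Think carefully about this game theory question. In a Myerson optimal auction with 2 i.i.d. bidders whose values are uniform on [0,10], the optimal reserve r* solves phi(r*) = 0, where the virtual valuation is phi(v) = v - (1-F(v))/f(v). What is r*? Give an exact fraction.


Step 1: For U[0,10], F(v) = v/10 and f(v) = 1/10
Step 2: phi(v) = v - (1 - v/10)/(1/10) = v - (10 - v) = 2v - 10
Step 3: Set phi(r*) = 0: 2r* - 10 = 0
Step 4: r* = 10/2 = 5 (the number of bidders n = 2 does not enter)

5


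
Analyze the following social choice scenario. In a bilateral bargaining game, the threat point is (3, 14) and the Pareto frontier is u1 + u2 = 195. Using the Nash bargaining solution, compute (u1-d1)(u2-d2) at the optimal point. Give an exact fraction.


Step 1: The Nash solution splits surplus symmetrically above the disagreement point
Step 2: u1 = (total + d1 - d2)/2 = (195 + 3 - 14)/2 = 92
Step 3: u2 = (total - d1 + d2)/2 = (195 - 3 + 14)/2 = 103
Step 4: Nash product = (92 - 3) * (103 - 14)
Step 5: = 89 * 89 = 7921

7921


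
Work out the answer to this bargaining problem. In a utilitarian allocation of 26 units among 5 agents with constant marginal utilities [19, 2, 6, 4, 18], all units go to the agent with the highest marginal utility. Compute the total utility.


Step 1: The marginal utilities are [19, 2, 6, 4, 18]
Step 2: The highest marginal utility is 19
Step 3: All 26 units go to that agent
Step 4: Total utility = 19 * 26 = 494

494
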